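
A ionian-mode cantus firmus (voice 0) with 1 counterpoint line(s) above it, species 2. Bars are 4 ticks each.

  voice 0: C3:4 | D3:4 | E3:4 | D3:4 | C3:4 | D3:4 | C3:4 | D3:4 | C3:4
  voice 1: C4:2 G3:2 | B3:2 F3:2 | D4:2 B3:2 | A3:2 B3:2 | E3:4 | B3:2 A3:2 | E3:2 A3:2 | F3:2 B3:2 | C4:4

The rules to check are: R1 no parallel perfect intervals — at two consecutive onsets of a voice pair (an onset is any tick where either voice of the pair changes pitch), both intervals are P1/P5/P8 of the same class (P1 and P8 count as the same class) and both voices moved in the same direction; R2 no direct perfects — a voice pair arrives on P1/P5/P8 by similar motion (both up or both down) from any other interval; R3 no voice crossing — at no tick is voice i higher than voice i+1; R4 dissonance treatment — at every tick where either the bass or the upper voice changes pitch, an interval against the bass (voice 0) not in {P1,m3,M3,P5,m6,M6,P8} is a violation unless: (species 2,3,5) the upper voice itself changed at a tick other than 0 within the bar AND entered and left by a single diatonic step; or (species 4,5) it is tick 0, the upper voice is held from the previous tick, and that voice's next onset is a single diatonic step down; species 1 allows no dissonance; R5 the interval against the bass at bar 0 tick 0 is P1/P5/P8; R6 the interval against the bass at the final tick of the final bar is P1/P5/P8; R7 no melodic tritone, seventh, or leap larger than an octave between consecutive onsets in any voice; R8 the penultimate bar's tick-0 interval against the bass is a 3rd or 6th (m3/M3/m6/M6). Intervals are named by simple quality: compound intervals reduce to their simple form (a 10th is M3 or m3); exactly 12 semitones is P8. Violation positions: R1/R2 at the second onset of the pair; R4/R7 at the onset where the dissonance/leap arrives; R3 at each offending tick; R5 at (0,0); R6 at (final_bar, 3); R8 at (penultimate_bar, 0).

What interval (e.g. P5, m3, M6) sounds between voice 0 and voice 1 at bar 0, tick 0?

P8

voice 0=C3 voice 1=C4 -> P8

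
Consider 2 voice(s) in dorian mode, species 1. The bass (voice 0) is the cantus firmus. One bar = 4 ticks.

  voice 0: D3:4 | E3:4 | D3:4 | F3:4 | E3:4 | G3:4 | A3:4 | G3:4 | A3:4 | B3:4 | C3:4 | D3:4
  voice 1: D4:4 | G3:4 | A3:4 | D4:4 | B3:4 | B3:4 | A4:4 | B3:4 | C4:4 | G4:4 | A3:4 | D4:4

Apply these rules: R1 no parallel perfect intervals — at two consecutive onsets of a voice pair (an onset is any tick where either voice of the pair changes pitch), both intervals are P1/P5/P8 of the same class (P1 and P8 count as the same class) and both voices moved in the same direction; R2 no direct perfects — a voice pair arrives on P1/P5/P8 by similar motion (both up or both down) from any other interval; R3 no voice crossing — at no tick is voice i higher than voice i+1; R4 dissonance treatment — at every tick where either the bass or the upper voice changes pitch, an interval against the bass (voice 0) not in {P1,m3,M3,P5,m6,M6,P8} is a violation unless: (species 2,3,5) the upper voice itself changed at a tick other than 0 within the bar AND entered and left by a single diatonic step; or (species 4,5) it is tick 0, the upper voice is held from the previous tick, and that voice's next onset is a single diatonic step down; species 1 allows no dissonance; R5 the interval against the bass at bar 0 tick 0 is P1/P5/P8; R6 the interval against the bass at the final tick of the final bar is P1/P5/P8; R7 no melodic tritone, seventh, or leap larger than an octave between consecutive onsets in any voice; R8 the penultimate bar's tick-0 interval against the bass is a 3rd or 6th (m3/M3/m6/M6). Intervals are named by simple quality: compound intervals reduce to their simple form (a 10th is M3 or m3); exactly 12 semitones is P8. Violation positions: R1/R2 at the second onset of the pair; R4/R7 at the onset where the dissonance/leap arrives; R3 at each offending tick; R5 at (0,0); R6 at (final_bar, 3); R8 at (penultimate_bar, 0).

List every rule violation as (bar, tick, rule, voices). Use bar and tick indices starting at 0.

(4, 0, R2, (0, 1))
(6, 0, R2, (0, 1))
(6, 0, R7, (1,))
(7, 0, R7, (1,))
(10, 0, R7, (0,))
(10, 0, R7, (1,))
(11, 0, R2, (0, 1))

bar 0: v0=D3 v1=D4 downbeat P8
bar 1: v0=E3 v1=G3 downbeat m3
bar 2: v0=D3 v1=A3 downbeat P5
bar 3: v0=F3 v1=D4 downbeat M6
bar 4: v0=E3 v1=B3 downbeat P5
bar 5: v0=G3 v1=B3 downbeat M3
bar 6: v0=A3 v1=A4 downbeat P8
bar 7: v0=G3 v1=B3 downbeat M3
bar 8: v0=A3 v1=C4 downbeat m3
bar 9: v0=B3 v1=G4 downbeat m6
bar 10: v0=C3 v1=A3 downbeat M6
bar 11: v0=D3 v1=D4 downbeat P8
  -> R2 @ bar 4 tick 0 v(0, 1): F3/D4 M6 -> E3/B3 P5 similar
  -> R2 @ bar 6 tick 0 v(0, 1): G3/B3 M3 -> A3/A4 P8 similar
  -> R7 @ bar 6 tick 0 v(1,): B3->A4 leap 10st
  -> R7 @ bar 7 tick 0 v(1,): A4->B3 leap 10st
  -> R7 @ bar 10 tick 0 v(0,): B3->C3 leap 11st
  -> R7 @ bar 10 tick 0 v(1,): G4->A3 leap 10st
  -> R2 @ bar 11 tick 0 v(0, 1): C3/A3 M6 -> D3/D4 P8 similar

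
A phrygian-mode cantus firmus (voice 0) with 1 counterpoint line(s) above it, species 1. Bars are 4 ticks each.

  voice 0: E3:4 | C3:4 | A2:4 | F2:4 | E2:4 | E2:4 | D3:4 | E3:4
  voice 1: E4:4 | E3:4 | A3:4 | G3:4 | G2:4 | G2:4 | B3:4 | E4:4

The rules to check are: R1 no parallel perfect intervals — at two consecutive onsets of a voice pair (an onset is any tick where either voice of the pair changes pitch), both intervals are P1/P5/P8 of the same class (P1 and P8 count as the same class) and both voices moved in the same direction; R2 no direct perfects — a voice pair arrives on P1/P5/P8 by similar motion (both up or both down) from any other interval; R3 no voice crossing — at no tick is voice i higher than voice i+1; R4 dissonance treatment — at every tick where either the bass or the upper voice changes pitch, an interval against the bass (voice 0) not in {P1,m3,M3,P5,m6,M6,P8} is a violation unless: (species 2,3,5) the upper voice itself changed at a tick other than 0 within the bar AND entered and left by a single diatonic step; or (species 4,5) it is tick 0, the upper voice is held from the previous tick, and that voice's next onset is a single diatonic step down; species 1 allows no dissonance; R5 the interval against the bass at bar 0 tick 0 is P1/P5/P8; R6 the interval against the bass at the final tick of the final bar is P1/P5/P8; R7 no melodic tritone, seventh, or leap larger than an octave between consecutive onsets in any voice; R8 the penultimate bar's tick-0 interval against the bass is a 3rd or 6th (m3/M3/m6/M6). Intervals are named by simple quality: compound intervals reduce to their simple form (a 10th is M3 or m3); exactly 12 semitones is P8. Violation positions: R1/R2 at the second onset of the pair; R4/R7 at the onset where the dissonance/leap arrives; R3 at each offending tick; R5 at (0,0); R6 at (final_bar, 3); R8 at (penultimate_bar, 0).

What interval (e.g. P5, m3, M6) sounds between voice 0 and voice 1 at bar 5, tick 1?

m3

voice 0=E2 voice 1=G2 -> m3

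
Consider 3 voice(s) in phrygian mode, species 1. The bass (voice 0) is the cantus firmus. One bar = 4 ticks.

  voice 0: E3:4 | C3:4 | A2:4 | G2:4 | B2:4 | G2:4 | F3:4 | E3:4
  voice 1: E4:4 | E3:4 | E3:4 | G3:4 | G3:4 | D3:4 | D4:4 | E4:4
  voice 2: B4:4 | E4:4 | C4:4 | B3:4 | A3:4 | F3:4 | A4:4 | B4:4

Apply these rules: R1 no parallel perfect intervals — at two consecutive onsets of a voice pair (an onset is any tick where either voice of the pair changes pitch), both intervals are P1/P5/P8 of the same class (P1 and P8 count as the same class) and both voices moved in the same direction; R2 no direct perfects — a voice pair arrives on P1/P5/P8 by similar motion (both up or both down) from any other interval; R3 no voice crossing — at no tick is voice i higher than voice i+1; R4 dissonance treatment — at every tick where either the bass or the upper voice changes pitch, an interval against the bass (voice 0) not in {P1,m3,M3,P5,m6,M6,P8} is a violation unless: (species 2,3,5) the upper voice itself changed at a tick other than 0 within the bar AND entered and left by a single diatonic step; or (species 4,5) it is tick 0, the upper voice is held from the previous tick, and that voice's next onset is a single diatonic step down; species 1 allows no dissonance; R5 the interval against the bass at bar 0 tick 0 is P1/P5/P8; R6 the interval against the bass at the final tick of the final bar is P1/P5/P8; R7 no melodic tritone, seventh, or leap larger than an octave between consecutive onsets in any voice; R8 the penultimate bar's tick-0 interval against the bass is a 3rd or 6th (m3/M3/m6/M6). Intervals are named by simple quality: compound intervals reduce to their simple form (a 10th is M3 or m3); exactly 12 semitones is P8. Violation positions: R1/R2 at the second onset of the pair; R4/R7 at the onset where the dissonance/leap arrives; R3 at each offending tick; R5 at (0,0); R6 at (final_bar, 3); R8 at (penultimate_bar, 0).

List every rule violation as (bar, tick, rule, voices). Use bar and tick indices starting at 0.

(1, 0, R2, (1, 2))
(4, 0, R4, (0, 2))
(5, 0, R2, (0, 1))
(5, 0, R4, (0, 2))
(6, 0, R2, (1, 2))
(6, 0, R7, (0,))
(6, 0, R7, (2,))
(7, 0, R1, (1, 2))

bar 0: v0=E3 v1=E4 v2=B4 downbeat P5
bar 1: v0=C3 v1=E3 v2=E4 downbeat M3
bar 2: v0=A2 v1=E3 v2=C4 downbeat m3
bar 3: v0=G2 v1=G3 v2=B3 downbeat M3
bar 4: v0=B2 v1=G3 v2=A3 downbeat m7
bar 5: v0=G2 v1=D3 v2=F3 downbeat m7
bar 6: v0=F3 v1=D4 v2=A4 downbeat M3
bar 7: v0=E3 v1=E4 v2=B4 downbeat P5
  -> R2 @ bar 1 tick 0 v(1, 2): E4/B4 P5 -> E3/E4 P8 similar
  -> R4 @ bar 4 tick 0 v(0, 2): B2/A3 m7 untreated
  -> R2 @ bar 5 tick 0 v(0, 1): B2/G3 m6 -> G2/D3 P5 similar
  -> R4 @ bar 5 tick 0 v(0, 2): G2/F3 m7 untreated
  -> R2 @ bar 6 tick 0 v(1, 2): D3/F3 m3 -> D4/A4 P5 similar
  -> R7 @ bar 6 tick 0 v(0,): G2->F3 leap 10st
  -> R7 @ bar 6 tick 0 v(2,): F3->A4 leap 16st
  -> R1 @ bar 7 tick 0 v(1, 2): D4/A4 P5 -> E4/B4 P5 similar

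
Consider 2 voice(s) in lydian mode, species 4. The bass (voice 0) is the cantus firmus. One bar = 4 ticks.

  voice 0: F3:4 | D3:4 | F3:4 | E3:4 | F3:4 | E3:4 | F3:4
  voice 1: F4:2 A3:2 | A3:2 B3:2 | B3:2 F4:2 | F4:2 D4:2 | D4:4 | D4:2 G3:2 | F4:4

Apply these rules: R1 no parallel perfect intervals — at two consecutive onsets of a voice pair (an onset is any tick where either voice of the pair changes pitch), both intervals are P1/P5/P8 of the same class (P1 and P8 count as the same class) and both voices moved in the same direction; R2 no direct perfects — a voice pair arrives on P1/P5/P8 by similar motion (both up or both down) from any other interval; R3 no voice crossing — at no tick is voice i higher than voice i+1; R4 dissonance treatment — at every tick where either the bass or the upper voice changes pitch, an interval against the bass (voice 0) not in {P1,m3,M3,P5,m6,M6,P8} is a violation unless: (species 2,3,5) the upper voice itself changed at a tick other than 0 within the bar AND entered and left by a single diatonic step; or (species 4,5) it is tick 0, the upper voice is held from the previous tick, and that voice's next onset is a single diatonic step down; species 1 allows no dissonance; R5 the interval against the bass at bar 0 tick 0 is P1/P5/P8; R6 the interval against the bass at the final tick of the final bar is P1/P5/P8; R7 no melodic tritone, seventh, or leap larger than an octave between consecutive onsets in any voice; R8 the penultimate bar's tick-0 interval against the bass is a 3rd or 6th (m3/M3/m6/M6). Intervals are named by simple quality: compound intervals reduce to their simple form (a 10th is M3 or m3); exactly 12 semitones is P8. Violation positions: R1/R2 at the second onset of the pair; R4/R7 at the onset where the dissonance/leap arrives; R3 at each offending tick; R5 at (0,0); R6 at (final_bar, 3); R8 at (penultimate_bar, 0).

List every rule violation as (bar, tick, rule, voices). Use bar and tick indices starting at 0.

bar 0: v0=F3 v1=F4 downbeat P8
bar 1: v0=D3 v1=A3 downbeat P5
bar 2: v0=F3 v1=B3 downbeat TT
bar 3: v0=E3 v1=F4 downbeat m2
bar 4: v0=F3 v1=D4 downbeat M6
bar 5: v0=E3 v1=D4 downbeat m7
bar 6: v0=F3 v1=F4 downbeat P8
  -> R4 @ bar 2 tick 0 v(0, 1): F3/B3 TT untreated
  -> R7 @ bar 2 tick 2 v(1,): B3->F4 leap 6st
  -> R4 @ bar 3 tick 0 v(0, 1): E3/F4 m2 untreated
  -> R4 @ bar 3 tick 2 v(0, 1): E3/D4 m7 untreated
  -> R4 @ bar 5 tick 0 v(0, 1): E3/D4 m7 untreated
  -> R8 @ bar 5 tick 0 v(0, 1): penult m7 not 3rd/6th
  -> R2 @ bar 6 tick 0 v(0, 1): E3/G3 m3 -> F3/F4 P8 similar
  -> R7 @ bar 6 tick 0 v(1,): G3->F4 leap 10st

(2, 0, R4, (0, 1))
(2, 2, R7, (1,))
(3, 0, R4, (0, 1))
(3, 2, R4, (0, 1))
(5, 0, R4, (0, 1))
(5, 0, R8, (0, 1))
(6, 0, R2, (0, 1))
(6, 0, R7, (1,))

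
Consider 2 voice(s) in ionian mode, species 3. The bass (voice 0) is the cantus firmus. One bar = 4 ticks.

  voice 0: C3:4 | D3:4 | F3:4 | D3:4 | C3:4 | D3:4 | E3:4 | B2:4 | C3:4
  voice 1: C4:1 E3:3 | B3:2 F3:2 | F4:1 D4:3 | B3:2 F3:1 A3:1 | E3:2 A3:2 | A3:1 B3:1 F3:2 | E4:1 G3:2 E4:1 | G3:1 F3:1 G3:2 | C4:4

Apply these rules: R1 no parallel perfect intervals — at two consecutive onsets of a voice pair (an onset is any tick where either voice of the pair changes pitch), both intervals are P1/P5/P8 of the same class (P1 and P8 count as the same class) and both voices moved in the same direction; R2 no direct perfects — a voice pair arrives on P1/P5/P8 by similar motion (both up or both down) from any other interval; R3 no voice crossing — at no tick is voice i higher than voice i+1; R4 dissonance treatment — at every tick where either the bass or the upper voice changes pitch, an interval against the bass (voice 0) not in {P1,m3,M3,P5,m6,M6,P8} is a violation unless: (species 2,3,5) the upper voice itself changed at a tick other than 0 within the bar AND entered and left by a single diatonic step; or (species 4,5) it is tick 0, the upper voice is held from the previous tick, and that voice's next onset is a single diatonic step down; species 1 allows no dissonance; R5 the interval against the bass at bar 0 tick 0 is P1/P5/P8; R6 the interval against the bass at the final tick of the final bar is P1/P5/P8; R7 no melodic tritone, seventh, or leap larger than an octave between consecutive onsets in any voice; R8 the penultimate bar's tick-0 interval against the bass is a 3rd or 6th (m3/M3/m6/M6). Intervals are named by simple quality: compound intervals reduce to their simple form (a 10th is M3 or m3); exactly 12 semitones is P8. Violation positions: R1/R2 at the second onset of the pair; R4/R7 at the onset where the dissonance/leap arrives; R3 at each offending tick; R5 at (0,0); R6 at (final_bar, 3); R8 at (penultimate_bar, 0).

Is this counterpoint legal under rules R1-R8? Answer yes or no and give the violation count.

No (7 violations)

bar 0: v0=C3 v1=C4 (P8)
bar 1: v0=D3 v1=B3 (M6)
bar 2: v0=F3 v1=F4 (P8)
bar 3: v0=D3 v1=B3 (M6)
bar 4: v0=C3 v1=E3 (M3)
bar 5: v0=D3 v1=A3 (P5)
bar 6: v0=E3 v1=E4 (P8)
bar 7: v0=B2 v1=G3 (m6)
bar 8: v0=C3 v1=C4 (P8)
  R7 @ bar1.2: B3->F3 leap 6st
  R2 @ bar2.0: D3/F3 m3 -> F3/F4 P8 similar
  R7 @ bar3.2: B3->F3 leap 6st
  R7 @ bar5.2: B3->F3 leap 6st
  R2 @ bar6.0: D3/F3 m3 -> E3/E4 P8 similar
  R7 @ bar6.0: F3->E4 leap 11st
  R2 @ bar8.0: B2/G3 m6 -> C3/C4 P8 similar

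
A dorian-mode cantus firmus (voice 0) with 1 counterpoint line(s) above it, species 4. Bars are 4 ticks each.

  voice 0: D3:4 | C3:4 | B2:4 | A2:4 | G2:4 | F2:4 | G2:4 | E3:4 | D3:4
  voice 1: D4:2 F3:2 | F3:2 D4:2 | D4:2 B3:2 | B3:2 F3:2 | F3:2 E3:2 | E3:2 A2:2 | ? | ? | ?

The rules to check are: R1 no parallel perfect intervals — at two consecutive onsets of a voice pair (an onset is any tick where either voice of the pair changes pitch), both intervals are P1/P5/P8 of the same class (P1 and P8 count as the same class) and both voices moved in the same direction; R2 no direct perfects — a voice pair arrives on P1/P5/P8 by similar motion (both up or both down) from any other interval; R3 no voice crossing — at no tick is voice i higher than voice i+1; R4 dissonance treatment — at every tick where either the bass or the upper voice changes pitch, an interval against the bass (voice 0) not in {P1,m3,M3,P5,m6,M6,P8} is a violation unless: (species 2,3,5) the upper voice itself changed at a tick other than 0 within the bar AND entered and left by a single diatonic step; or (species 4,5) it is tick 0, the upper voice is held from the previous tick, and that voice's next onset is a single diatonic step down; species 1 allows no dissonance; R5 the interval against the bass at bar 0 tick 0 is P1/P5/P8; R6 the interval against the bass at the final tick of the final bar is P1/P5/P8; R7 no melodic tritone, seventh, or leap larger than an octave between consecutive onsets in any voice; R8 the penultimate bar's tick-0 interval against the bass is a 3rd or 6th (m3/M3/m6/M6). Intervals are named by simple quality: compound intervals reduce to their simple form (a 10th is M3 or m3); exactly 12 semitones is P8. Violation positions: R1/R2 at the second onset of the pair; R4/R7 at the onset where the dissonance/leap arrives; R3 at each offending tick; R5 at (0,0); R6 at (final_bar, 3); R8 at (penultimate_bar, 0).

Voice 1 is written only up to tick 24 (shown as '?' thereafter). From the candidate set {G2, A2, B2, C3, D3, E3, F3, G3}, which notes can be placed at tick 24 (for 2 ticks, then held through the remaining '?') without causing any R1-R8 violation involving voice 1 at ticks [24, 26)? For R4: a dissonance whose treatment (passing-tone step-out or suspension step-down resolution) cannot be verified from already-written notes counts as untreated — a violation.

G2: legal
A2: violates R4
B2: legal
C3: violates R4
D3: violates R2
E3: legal
F3: violates R4
G3: violates R2,R7

{B2, E3, G2}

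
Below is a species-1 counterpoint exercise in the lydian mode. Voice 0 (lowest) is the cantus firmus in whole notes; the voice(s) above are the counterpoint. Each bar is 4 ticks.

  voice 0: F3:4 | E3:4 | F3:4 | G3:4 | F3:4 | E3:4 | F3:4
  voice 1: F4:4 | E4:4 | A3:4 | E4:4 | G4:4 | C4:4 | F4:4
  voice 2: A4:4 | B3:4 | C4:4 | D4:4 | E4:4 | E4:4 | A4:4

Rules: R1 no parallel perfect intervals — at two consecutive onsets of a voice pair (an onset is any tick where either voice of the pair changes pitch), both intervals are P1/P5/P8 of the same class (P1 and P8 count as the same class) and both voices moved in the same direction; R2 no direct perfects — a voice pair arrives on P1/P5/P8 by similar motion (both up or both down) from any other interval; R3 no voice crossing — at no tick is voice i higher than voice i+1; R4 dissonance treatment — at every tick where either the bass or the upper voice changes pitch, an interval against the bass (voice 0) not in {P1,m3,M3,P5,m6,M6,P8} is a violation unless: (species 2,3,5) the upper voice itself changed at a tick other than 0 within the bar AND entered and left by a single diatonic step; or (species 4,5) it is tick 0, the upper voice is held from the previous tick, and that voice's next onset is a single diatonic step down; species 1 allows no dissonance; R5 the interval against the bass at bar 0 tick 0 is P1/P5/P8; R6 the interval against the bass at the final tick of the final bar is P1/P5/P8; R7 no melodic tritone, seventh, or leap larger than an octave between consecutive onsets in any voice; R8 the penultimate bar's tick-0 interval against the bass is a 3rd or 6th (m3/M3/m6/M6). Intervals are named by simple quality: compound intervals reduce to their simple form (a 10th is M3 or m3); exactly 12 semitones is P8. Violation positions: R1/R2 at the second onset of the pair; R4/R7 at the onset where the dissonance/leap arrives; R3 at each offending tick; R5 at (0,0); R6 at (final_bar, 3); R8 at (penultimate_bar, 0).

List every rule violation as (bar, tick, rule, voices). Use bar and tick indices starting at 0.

(0, 0, R5, (0, 2))
(1, 0, R1, (0, 1))
(1, 0, R2, (0, 2))
(1, 0, R3, (1, 2))
(1, 0, R7, (2,))
(1, 1, R3, (1, 2))
(1, 2, R3, (1, 2))
(1, 3, R3, (1, 2))
(2, 0, R1, (0, 2))
(3, 0, R1, (0, 2))
(3, 0, R3, (1, 2))
(3, 1, R3, (1, 2))
(3, 2, R3, (1, 2))
(3, 3, R3, (1, 2))
(4, 0, R3, (1, 2))
(4, 0, R4, (0, 1))
(4, 0, R4, (0, 2))
(4, 1, R3, (1, 2))
(4, 2, R3, (1, 2))
(4, 3, R3, (1, 2))
(5, 0, R8, (0, 2))
(6, 0, R2, (0, 1))
(6, 3, R6, (0, 2))

bar 0: v0=F3 v1=F4 v2=A4 downbeat M3
bar 1: v0=E3 v1=E4 v2=B3 downbeat P5
bar 2: v0=F3 v1=A3 v2=C4 downbeat P5
bar 3: v0=G3 v1=E4 v2=D4 downbeat P5
bar 4: v0=F3 v1=G4 v2=E4 downbeat M7
bar 5: v0=E3 v1=C4 v2=E4 downbeat P8
bar 6: v0=F3 v1=F4 v2=A4 downbeat M3
  -> R5 @ bar 0 tick 0 v(0, 2): opens on M3
  -> R1 @ bar 1 tick 0 v(0, 1): F3/F4 P8 -> E3/E4 P8 similar
  -> R2 @ bar 1 tick 0 v(0, 2): F3/A4 M3 -> E3/B3 P5 similar
  -> R3 @ bar 1 tick 0 v(1, 2): E4 above B3
  -> R7 @ bar 1 tick 0 v(2,): A4->B3 leap 10st
  -> R3 @ bar 1 tick 1 v(1, 2): E4 above B3
  -> R3 @ bar 1 tick 2 v(1, 2): E4 above B3
  -> R3 @ bar 1 tick 3 v(1, 2): E4 above B3
  -> R1 @ bar 2 tick 0 v(0, 2): E3/B3 P5 -> F3/C4 P5 similar
  -> R1 @ bar 3 tick 0 v(0, 2): F3/C4 P5 -> G3/D4 P5 similar
  -> R3 @ bar 3 tick 0 v(1, 2): E4 above D4
  -> R3 @ bar 3 tick 1 v(1, 2): E4 above D4
  -> R3 @ bar 3 tick 2 v(1, 2): E4 above D4
  -> R3 @ bar 3 tick 3 v(1, 2): E4 above D4
  -> R3 @ bar 4 tick 0 v(1, 2): G4 above E4
  -> R4 @ bar 4 tick 0 v(0, 1): F3/G4 M2 untreated
  -> R4 @ bar 4 tick 0 v(0, 2): F3/E4 M7 untreated
  -> R3 @ bar 4 tick 1 v(1, 2): G4 above E4
  -> R3 @ bar 4 tick 2 v(1, 2): G4 above E4
  -> R3 @ bar 4 tick 3 v(1, 2): G4 above E4
  -> R8 @ bar 5 tick 0 v(0, 2): penult P8 not 3rd/6th
  -> R2 @ bar 6 tick 0 v(0, 1): E3/C4 m6 -> F3/F4 P8 similar
  -> R6 @ bar 6 tick 3 v(0, 2): closes on M3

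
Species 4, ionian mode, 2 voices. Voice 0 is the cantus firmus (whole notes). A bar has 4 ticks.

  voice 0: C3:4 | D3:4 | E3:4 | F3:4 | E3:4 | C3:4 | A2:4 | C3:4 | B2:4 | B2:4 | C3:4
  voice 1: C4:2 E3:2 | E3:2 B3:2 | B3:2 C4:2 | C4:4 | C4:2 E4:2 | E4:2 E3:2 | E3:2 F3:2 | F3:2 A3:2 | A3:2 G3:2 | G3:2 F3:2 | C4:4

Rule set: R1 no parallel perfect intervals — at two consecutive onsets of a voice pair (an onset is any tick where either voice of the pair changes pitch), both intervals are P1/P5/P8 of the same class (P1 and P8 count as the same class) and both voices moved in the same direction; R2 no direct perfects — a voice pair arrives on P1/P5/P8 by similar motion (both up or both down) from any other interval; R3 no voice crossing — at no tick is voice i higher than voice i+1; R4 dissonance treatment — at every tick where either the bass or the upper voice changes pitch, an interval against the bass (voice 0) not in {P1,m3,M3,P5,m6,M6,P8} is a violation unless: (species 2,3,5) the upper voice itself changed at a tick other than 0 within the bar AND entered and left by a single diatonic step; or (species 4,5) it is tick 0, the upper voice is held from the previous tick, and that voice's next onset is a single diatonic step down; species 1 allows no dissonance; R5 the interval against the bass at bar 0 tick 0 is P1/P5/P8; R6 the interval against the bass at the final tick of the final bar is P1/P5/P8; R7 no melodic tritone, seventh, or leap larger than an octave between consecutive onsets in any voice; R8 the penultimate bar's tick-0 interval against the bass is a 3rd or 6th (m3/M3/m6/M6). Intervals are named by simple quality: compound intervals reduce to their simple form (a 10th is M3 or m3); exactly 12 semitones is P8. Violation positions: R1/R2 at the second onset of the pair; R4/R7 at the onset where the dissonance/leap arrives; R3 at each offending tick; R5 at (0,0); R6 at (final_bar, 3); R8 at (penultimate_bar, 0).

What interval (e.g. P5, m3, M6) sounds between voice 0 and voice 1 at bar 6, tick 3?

m6

voice 0=A2 voice 1=F3 -> m6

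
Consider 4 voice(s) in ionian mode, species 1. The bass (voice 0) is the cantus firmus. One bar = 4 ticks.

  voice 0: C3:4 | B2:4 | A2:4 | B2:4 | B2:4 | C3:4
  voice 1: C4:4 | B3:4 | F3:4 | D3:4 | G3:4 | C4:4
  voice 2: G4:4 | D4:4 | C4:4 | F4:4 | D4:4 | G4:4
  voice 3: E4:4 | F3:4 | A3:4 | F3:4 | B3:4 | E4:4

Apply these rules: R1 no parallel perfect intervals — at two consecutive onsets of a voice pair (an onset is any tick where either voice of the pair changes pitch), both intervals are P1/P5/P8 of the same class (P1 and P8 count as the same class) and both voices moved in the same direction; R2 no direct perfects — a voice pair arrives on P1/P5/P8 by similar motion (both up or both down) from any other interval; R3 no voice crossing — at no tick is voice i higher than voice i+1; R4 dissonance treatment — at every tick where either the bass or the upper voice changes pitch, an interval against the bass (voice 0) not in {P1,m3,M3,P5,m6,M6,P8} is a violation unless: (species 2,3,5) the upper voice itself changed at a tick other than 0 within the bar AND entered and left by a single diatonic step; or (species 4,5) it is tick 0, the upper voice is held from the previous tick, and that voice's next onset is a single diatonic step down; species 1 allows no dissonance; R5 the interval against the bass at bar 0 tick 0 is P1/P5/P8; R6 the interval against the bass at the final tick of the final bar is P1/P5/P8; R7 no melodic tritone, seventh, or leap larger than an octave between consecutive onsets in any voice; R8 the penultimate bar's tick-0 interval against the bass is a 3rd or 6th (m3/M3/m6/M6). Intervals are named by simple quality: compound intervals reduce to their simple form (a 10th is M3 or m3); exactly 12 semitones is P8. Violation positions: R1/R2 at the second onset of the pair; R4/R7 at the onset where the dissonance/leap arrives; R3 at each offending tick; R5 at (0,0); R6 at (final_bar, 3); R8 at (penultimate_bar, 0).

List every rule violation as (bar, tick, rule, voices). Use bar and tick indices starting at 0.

(0, 0, R3, (2, 3))
(0, 0, R5, (0, 3))
(0, 1, R3, (2, 3))
(0, 2, R3, (2, 3))
(0, 3, R3, (2, 3))
(1, 0, R1, (0, 1))
(1, 0, R3, (2, 3))
(1, 0, R4, (0, 3))
(1, 0, R7, (3,))
(1, 1, R3, (2, 3))
(1, 2, R3, (2, 3))
(1, 3, R3, (2, 3))
(2, 0, R2, (1, 2))
(2, 0, R3, (2, 3))
(2, 0, R7, (1,))
(2, 1, R3, (2, 3))
(2, 2, R3, (2, 3))
(2, 3, R3, (2, 3))
(3, 0, R3, (2, 3))
(3, 0, R4, (0, 2))
(3, 0, R4, (0, 3))
(3, 1, R3, (2, 3))
(3, 2, R3, (2, 3))
(3, 3, R3, (2, 3))
(4, 0, R3, (2, 3))
(4, 0, R7, (3,))
(4, 0, R8, (0, 3))
(4, 1, R3, (2, 3))
(4, 2, R3, (2, 3))
(4, 3, R3, (2, 3))
(5, 0, R1, (1, 2))
(5, 0, R2, (0, 1))
(5, 0, R2, (0, 2))
(5, 0, R3, (2, 3))
(5, 1, R3, (2, 3))
(5, 2, R3, (2, 3))
(5, 3, R3, (2, 3))
(5, 3, R6, (0, 3))

bar 0: v0=C3 v1=C4 v2=G4 v3=E4 downbeat M3
bar 1: v0=B2 v1=B3 v2=D4 v3=F3 downbeat TT
bar 2: v0=A2 v1=F3 v2=C4 v3=A3 downbeat P8
bar 3: v0=B2 v1=D3 v2=F4 v3=F3 downbeat TT
bar 4: v0=B2 v1=G3 v2=D4 v3=B3 downbeat P8
bar 5: v0=C3 v1=C4 v2=G4 v3=E4 downbeat M3
  -> R3 @ bar 0 tick 0 v(2, 3): G4 above E4
  -> R5 @ bar 0 tick 0 v(0, 3): opens on M3
  -> R3 @ bar 0 tick 1 v(2, 3): G4 above E4
  -> R3 @ bar 0 tick 2 v(2, 3): G4 above E4
  -> R3 @ bar 0 tick 3 v(2, 3): G4 above E4
  -> R1 @ bar 1 tick 0 v(0, 1): C3/C4 P8 -> B2/B3 P8 similar
  -> R3 @ bar 1 tick 0 v(2, 3): D4 above F3
  -> R4 @ bar 1 tick 0 v(0, 3): B2/F3 TT untreated
  -> R7 @ bar 1 tick 0 v(3,): E4->F3 leap 11st
  -> R3 @ bar 1 tick 1 v(2, 3): D4 above F3
  -> R3 @ bar 1 tick 2 v(2, 3): D4 above F3
  -> R3 @ bar 1 tick 3 v(2, 3): D4 above F3
  -> R2 @ bar 2 tick 0 v(1, 2): B3/D4 m3 -> F3/C4 P5 similar
  -> R3 @ bar 2 tick 0 v(2, 3): C4 above A3
  -> R7 @ bar 2 tick 0 v(1,): B3->F3 leap 6st
  -> R3 @ bar 2 tick 1 v(2, 3): C4 above A3
  -> R3 @ bar 2 tick 2 v(2, 3): C4 above A3
  -> R3 @ bar 2 tick 3 v(2, 3): C4 above A3
  -> R3 @ bar 3 tick 0 v(2, 3): F4 above F3
  -> R4 @ bar 3 tick 0 v(0, 2): B2/F4 TT untreated
  -> R4 @ bar 3 tick 0 v(0, 3): B2/F3 TT untreated
  -> R3 @ bar 3 tick 1 v(2, 3): F4 above F3
  -> R3 @ bar 3 tick 2 v(2, 3): F4 above F3
  -> R3 @ bar 3 tick 3 v(2, 3): F4 above F3
  -> R3 @ bar 4 tick 0 v(2, 3): D4 above B3
  -> R7 @ bar 4 tick 0 v(3,): F3->B3 leap 6st
  -> R8 @ bar 4 tick 0 v(0, 3): penult P8 not 3rd/6th
  -> R3 @ bar 4 tick 1 v(2, 3): D4 above B3
  -> R3 @ bar 4 tick 2 v(2, 3): D4 above B3
  -> R3 @ bar 4 tick 3 v(2, 3): D4 above B3
  -> R1 @ bar 5 tick 0 v(1, 2): G3/D4 P5 -> C4/G4 P5 similar
  -> R2 @ bar 5 tick 0 v(0, 1): B2/G3 m6 -> C3/C4 P8 similar
  -> R2 @ bar 5 tick 0 v(0, 2): B2/D4 m3 -> C3/G4 P5 similar
  -> R3 @ bar 5 tick 0 v(2, 3): G4 above E4
  -> R3 @ bar 5 tick 1 v(2, 3): G4 above E4
  -> R3 @ bar 5 tick 2 v(2, 3): G4 above E4
  -> R3 @ bar 5 tick 3 v(2, 3): G4 above E4
  -> R6 @ bar 5 tick 3 v(0, 3): closes on M3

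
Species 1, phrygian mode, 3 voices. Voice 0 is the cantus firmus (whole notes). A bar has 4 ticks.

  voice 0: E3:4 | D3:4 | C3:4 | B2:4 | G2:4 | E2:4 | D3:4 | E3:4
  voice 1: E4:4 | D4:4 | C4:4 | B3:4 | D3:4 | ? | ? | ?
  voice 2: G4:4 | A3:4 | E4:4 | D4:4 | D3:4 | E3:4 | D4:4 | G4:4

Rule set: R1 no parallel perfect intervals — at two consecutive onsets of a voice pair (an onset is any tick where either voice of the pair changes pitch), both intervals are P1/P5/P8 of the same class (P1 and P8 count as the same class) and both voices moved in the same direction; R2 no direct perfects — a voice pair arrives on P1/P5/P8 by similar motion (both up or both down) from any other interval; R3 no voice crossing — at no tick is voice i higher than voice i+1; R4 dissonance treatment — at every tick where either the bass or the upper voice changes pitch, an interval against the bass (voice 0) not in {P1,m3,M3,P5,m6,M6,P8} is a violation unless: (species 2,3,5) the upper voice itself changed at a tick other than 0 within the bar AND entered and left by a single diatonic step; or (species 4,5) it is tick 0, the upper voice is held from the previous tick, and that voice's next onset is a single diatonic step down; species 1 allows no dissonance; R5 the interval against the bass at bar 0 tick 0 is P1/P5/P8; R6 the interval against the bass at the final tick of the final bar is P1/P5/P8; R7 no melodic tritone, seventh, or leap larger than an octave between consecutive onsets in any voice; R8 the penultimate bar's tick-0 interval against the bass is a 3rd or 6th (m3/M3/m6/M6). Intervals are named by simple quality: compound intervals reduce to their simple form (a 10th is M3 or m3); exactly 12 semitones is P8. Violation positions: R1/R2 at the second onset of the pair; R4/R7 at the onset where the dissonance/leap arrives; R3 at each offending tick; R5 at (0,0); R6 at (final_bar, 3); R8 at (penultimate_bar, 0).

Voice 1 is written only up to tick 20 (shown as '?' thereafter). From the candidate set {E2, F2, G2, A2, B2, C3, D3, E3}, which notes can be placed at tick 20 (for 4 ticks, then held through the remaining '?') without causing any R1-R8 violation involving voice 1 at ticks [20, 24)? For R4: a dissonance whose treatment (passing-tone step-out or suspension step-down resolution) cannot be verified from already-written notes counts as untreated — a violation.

E2: violates R2,R7
F2: violates R4
G2: legal
A2: violates R4
B2: violates R1
C3: legal
D3: violates R4
E3: violates R1

{C3, G2}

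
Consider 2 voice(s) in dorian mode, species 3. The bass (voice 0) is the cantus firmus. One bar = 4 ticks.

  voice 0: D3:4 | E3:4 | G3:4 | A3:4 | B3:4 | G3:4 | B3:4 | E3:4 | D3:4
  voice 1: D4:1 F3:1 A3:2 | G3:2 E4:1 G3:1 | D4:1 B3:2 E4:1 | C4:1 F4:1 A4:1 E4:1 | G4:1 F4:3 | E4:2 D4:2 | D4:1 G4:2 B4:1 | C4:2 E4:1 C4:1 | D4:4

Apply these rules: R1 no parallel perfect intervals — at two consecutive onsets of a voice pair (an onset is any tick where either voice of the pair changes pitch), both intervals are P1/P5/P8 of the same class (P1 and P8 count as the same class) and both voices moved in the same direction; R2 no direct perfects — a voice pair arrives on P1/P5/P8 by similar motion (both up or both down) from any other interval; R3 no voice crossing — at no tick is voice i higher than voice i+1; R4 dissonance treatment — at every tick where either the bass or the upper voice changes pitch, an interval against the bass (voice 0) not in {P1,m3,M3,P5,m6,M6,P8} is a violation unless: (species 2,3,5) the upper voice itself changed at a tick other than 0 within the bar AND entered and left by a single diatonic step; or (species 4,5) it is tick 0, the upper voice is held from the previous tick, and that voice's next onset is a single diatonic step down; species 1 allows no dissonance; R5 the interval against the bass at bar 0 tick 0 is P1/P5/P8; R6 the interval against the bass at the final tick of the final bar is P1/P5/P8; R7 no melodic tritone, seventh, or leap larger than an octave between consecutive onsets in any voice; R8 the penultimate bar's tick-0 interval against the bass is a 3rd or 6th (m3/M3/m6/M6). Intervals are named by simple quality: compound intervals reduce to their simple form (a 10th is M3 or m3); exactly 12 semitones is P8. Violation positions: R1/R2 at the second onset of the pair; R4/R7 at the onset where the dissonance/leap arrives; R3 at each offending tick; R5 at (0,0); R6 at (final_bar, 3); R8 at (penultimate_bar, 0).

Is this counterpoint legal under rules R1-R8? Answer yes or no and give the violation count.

No (2 violations)

bar 0: v0=D3 v1=D4 (P8)
bar 1: v0=E3 v1=G3 (m3)
bar 2: v0=G3 v1=D4 (P5)
bar 3: v0=A3 v1=C4 (m3)
bar 4: v0=B3 v1=G4 (m6)
bar 5: v0=G3 v1=E4 (M6)
bar 6: v0=B3 v1=D4 (m3)
bar 7: v0=E3 v1=C4 (m6)
bar 8: v0=D3 v1=D4 (P8)
  R2 @ bar2.0: E3/G3 m3 -> G3/D4 P5 similar
  R7 @ bar7.0: B4->C4 leap 11st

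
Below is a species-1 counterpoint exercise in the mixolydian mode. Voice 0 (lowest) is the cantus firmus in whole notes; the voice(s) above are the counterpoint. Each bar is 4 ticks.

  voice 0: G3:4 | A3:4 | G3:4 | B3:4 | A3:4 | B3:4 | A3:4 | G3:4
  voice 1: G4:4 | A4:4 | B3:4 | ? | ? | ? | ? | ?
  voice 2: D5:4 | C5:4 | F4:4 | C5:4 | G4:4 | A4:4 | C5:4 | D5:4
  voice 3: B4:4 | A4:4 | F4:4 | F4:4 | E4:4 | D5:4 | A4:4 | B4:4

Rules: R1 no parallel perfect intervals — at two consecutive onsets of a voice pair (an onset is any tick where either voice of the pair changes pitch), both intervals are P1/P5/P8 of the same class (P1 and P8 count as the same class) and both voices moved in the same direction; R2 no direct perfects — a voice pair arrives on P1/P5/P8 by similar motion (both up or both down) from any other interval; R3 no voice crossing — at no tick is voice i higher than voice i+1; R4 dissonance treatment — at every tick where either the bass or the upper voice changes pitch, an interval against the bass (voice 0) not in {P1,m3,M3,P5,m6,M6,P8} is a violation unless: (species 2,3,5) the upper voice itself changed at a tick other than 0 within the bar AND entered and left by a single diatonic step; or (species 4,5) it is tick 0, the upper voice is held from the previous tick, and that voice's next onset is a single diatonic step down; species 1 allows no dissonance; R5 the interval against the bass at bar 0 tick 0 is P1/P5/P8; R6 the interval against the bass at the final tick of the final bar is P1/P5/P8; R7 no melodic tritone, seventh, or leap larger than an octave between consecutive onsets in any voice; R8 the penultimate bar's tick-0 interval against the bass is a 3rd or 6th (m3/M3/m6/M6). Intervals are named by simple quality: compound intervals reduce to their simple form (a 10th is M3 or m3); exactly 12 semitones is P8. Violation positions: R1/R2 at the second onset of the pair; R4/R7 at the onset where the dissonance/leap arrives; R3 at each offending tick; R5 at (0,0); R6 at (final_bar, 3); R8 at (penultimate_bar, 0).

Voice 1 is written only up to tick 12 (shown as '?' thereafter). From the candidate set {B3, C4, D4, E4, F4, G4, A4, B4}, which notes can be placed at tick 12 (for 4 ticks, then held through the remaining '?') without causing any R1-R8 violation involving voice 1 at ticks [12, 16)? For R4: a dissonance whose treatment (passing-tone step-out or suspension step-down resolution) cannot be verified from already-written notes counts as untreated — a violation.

{B3, D4, G4}

B3: legal
C4: violates R2,R4
D4: legal
E4: violates R4
F4: violates R2,R4,R7
G4: legal
A4: violates R4,R7
B4: violates R2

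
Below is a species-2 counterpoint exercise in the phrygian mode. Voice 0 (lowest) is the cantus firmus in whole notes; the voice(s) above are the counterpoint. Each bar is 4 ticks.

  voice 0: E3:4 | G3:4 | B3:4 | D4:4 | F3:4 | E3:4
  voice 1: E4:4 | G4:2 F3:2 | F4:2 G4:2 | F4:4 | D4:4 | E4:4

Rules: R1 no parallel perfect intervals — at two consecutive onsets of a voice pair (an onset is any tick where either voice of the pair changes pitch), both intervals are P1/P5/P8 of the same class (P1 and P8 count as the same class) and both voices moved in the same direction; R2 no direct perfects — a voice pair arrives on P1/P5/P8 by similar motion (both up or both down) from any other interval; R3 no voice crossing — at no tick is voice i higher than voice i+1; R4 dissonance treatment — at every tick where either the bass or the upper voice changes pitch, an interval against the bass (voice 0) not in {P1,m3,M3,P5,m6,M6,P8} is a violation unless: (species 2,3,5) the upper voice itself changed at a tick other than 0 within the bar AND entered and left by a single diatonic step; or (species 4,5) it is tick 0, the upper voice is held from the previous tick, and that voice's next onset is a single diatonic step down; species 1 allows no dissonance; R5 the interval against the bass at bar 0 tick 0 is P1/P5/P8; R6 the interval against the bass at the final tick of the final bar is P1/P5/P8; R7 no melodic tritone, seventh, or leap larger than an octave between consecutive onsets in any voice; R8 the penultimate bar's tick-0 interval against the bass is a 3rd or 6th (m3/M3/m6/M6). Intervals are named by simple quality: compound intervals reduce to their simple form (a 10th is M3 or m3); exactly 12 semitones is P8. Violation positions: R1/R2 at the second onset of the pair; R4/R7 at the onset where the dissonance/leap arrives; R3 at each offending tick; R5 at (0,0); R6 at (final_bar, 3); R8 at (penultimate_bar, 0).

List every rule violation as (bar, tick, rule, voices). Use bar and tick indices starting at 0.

(1, 0, R1, (0, 1))
(1, 2, R3, (0, 1))
(1, 2, R4, (0, 1))
(1, 2, R7, (1,))
(1, 3, R3, (0, 1))
(2, 0, R4, (0, 1))

bar 0: v0=E3 v1=E4 downbeat P8
bar 1: v0=G3 v1=G4 downbeat P8
bar 2: v0=B3 v1=F4 downbeat TT
bar 3: v0=D4 v1=F4 downbeat m3
bar 4: v0=F3 v1=D4 downbeat M6
bar 5: v0=E3 v1=E4 downbeat P8
  -> R1 @ bar 1 tick 0 v(0, 1): E3/E4 P8 -> G3/G4 P8 similar
  -> R3 @ bar 1 tick 2 v(0, 1): G3 above F3
  -> R4 @ bar 1 tick 2 v(0, 1): G3/F3 M2 untreated
  -> R7 @ bar 1 tick 2 v(1,): G4->F3 leap 14st
  -> R3 @ bar 1 tick 3 v(0, 1): G3 above F3
  -> R4 @ bar 2 tick 0 v(0, 1): B3/F4 TT untreated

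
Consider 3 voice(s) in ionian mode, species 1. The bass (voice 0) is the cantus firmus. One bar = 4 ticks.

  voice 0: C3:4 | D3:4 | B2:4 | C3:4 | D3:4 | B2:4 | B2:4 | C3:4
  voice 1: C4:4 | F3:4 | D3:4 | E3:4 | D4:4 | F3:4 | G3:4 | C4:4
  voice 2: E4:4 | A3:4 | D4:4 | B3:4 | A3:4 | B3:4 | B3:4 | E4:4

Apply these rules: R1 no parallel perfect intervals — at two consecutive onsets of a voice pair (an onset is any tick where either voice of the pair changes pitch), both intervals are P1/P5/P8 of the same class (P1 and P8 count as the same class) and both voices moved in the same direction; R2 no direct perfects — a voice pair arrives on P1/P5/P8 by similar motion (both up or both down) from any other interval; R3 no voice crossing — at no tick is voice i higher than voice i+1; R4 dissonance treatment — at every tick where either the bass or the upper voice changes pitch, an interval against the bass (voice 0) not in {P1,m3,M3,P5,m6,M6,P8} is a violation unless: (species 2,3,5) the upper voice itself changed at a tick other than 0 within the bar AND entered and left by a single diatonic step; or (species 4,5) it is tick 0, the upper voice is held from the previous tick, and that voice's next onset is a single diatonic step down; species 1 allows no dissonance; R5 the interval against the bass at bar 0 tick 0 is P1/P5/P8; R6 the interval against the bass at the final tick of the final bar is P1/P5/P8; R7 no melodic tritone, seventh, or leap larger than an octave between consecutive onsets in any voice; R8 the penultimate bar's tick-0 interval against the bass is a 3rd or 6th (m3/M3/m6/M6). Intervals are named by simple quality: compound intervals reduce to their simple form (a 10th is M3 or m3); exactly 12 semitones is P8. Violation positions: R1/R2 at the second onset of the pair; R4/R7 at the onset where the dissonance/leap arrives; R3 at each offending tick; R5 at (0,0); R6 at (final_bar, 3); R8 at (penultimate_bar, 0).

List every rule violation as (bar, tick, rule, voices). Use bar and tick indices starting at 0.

(0, 0, R5, (0, 2))
(3, 0, R4, (0, 2))
(4, 0, R2, (0, 1))
(4, 0, R3, (1, 2))
(4, 0, R7, (1,))
(4, 1, R3, (1, 2))
(4, 2, R3, (1, 2))
(4, 3, R3, (1, 2))
(5, 0, R4, (0, 1))
(6, 0, R8, (0, 2))
(7, 0, R2, (0, 1))
(7, 3, R6, (0, 2))

bar 0: v0=C3 v1=C4 v2=E4 downbeat M3
bar 1: v0=D3 v1=F3 v2=A3 downbeat P5
bar 2: v0=B2 v1=D3 v2=D4 downbeat m3
bar 3: v0=C3 v1=E3 v2=B3 downbeat M7
bar 4: v0=D3 v1=D4 v2=A3 downbeat P5
bar 5: v0=B2 v1=F3 v2=B3 downbeat P8
bar 6: v0=B2 v1=G3 v2=B3 downbeat P8
bar 7: v0=C3 v1=C4 v2=E4 downbeat M3
  -> R5 @ bar 0 tick 0 v(0, 2): opens on M3
  -> R4 @ bar 3 tick 0 v(0, 2): C3/B3 M7 untreated
  -> R2 @ bar 4 tick 0 v(0, 1): C3/E3 M3 -> D3/D4 P8 similar
  -> R3 @ bar 4 tick 0 v(1, 2): D4 above A3
  -> R7 @ bar 4 tick 0 v(1,): E3->D4 leap 10st
  -> R3 @ bar 4 tick 1 v(1, 2): D4 above A3
  -> R3 @ bar 4 tick 2 v(1, 2): D4 above A3
  -> R3 @ bar 4 tick 3 v(1, 2): D4 above A3
  -> R4 @ bar 5 tick 0 v(0, 1): B2/F3 TT untreated
  -> R8 @ bar 6 tick 0 v(0, 2): penult P8 not 3rd/6th
  -> R2 @ bar 7 tick 0 v(0, 1): B2/G3 m6 -> C3/C4 P8 similar
  -> R6 @ bar 7 tick 3 v(0, 2): closes on M3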